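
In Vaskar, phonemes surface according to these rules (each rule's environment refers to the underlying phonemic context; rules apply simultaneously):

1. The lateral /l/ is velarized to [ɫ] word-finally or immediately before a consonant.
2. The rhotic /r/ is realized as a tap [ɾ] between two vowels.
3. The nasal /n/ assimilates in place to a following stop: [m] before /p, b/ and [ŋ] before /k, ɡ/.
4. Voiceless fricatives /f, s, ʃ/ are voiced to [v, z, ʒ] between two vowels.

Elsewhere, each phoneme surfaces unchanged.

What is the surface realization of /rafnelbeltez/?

[rafneɫbeɫtez]

/r/ (word-initial) fails the environment for rule 2, so it stays [r].
/a/ (between /r/ and /f/): no rule targets it → [a].
/f/ (between /a/ and /n/) fails the environment for rule 4, so it stays [f].
/n/ (between /f/ and /e/): rule 3 targets it, but not before a labial or velar stop → unchanged [n].
/e/ (between /n/ and /l/): no rule targets it → [e].
/l/ (between /e/ and /b/) occurs word-finally or immediately before a consonant → [ɫ] by rule 1.
/b/ (between /l/ and /e/): no rule targets it → [b].
/e/ (between /b/ and /l/): no rule targets it → [e].
/l/ (between /e/ and /t/) occurs word-finally or immediately before a consonant → [ɫ] by rule 1.
/t/ — not in any rule's target class → [t].
/e/ (between /t/ and /z/): no rule targets it → [e].
/z/ (word-final): no rule targets it → [z].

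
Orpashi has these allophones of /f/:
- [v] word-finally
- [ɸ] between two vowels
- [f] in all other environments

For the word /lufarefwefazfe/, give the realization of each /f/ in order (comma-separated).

[ɸ], [f], [ɸ], [f]

Occurrence 1 (position 3): between two vowels → [ɸ].
Occurrence 2 (position 7): no conditioning environment matches → elsewhere allophone [f].
Occurrence 3 (position 10): between two vowels → [ɸ].
Occurrence 4 (position 13): no conditioning environment matches → elsewhere allophone [f].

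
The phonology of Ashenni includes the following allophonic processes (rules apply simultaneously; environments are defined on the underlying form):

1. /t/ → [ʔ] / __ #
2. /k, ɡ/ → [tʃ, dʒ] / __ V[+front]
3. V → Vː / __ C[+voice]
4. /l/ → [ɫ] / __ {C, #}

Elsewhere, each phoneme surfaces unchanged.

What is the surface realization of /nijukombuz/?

/i/ — between /n/ and /j/, before a voiced consonant — surfaces as [iː] (rule 3).
/u/ (between /j/ and /k/) fails the environment for rule 3, so it stays [u].
/k/ (between /u/ and /o/) fails the environment for rule 2, so it stays [k].
/o/ meets the environment for rule 3 (before a voiced consonant) → [oː].
Rule 3 applies to /u/ (between /b/ and /z/: before a voiced consonant) → [uː].

[niːjukoːmbuːz]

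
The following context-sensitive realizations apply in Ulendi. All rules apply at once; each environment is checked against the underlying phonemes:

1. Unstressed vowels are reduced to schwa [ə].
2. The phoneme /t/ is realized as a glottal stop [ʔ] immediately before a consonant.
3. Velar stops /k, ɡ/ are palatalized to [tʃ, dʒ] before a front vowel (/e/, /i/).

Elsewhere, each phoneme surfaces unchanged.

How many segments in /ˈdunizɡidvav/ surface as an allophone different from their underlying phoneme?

4

Segments that undergo a rule: /i/ → [ə] (rule 1); /ɡ/ → [dʒ] (rule 3); /i/ → [ə] (rule 1); /a/ → [ə] (rule 1).
All other segments surface unchanged.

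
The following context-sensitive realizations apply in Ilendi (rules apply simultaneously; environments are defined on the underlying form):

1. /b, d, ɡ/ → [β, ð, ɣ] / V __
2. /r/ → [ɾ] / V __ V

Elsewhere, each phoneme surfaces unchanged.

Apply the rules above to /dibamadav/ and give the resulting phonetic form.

/d/ (word-initial) is in the target of rule 1 but the environment (immediately after a vowel) is not met → [d].
/i/ (between /d/ and /b/) is unaffected → [i].
/b/ — between /i/ and /a/, immediately after a vowel — surfaces as [β] (rule 1).
/a/ stays [a].
/m/ (between /a/ and /a/) is unaffected → [m].
/a/ (between /m/ and /d/): no rule targets it → [a].
Rule 1 applies to /d/ (between /a/ and /a/: immediately after a vowel) → [ð].
/a/ stays [a].
/v/ (word-final): no rule targets it → [v].

[diβamaðav]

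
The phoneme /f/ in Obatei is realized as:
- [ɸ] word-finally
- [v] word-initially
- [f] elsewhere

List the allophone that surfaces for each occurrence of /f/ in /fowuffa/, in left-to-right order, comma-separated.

Occurrence 1 (position 1): word-initially → [v].
Occurrence 2 (position 5): no conditioning environment matches → elsewhere allophone [f].
Occurrence 3 (position 6): no conditioning environment matches → elsewhere allophone [f].

[v], [f], [f]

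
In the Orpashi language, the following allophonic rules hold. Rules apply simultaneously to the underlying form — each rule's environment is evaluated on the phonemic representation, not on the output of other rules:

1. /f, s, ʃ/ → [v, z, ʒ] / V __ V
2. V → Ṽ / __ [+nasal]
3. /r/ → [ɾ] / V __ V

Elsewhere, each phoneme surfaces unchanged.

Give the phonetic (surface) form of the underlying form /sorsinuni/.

[sorsĩnũni]

/s/ (word-initial): rule 1 targets it, but not between two vowels → unchanged [s].
/o/ — between /s/ and /r/; rule 2 does not apply here → [o].
/r/ (between /o/ and /s/): rule 3 targets it, but not between two vowels → unchanged [r].
/s/ — between /r/ and /i/; rule 1 does not apply here → [s].
/i/ — between /s/ and /n/, before a nasal consonant — surfaces as [ĩ] (rule 2).
/n/ (between /i/ and /u/) is unaffected → [n].
/u/ (between /n/ and /n/) occurs before a nasal consonant → [ũ] by rule 2.
/n/ (between /u/ and /i/): no rule targets it → [n].
/i/ (word-final): rule 2 targets it, but not before a nasal consonant → unchanged [i].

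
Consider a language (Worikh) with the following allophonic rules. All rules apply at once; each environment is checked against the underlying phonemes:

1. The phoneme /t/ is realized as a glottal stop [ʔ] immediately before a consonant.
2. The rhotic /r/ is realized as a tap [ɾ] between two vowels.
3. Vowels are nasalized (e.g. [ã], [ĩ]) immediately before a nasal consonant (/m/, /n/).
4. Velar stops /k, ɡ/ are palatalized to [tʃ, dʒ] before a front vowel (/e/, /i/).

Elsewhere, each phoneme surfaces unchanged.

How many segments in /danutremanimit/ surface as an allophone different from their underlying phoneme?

Segments that undergo a rule: /a/ → [ã] (rule 3); /t/ → [ʔ] (rule 1); /e/ → [ẽ] (rule 3); /a/ → [ã] (rule 3); /i/ → [ĩ] (rule 3).
All other segments surface unchanged.

5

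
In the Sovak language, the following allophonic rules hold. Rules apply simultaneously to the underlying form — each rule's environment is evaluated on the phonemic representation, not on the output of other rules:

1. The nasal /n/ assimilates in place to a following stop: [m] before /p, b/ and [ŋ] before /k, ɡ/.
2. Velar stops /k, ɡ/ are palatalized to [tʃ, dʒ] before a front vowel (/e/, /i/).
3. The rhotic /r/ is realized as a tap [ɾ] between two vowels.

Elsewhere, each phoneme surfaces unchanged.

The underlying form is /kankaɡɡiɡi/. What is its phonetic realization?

/k/ (word-initial) fails the environment for rule 2, so it stays [k].
/a/ — not in any rule's target class → [a].
/n/ (between /a/ and /k/): before a labial or velar stop, so rule 1 applies → [ŋ].
/k/ (between /n/ and /a/): rule 2 targets it, but not before a front vowel → unchanged [k].
/a/ (between /k/ and /ɡ/): no rule targets it → [a].
/ɡ/ (between /a/ and /ɡ/) is in the target of rule 2 but the environment (before a front vowel) is not met → [ɡ].
/ɡ/ (between /ɡ/ and /i/): before a front vowel, so rule 2 applies → [dʒ].
/i/ — not in any rule's target class → [i].
/ɡ/ (between /i/ and /i/): before a front vowel, so rule 2 applies → [dʒ].
/i/ (word-final) is unaffected → [i].

[kaŋkaɡdʒidʒi]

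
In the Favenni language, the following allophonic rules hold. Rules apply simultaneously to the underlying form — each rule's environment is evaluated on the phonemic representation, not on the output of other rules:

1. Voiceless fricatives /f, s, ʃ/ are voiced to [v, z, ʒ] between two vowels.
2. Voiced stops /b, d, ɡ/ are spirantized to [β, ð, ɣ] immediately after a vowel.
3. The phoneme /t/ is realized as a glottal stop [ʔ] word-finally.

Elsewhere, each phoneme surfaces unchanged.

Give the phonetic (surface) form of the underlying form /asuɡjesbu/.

/a/ — not in any rule's target class → [a].
/s/ (between /a/ and /u/): between two vowels, so rule 1 applies → [z].
/u/ — not in any rule's target class → [u].
/ɡ/ — between /u/ and /j/, immediately after a vowel — surfaces as [ɣ] (rule 2).
/j/ stays [j].
/e/ (between /j/ and /s/) is unaffected → [e].
/s/ (between /e/ and /b/) fails the environment for rule 1, so it stays [s].
/b/ — between /s/ and /u/; rule 2 does not apply here → [b].
/u/ (word-final) is unaffected → [u].

[azuɣjesbu]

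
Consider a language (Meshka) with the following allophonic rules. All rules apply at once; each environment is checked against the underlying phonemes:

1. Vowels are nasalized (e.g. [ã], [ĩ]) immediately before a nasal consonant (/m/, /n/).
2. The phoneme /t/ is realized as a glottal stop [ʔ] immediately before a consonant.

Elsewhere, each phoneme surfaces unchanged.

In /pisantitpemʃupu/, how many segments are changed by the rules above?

Segments that undergo a rule: /a/ → [ã] (rule 1); /t/ → [ʔ] (rule 2); /e/ → [ẽ] (rule 1).
All other segments surface unchanged.

3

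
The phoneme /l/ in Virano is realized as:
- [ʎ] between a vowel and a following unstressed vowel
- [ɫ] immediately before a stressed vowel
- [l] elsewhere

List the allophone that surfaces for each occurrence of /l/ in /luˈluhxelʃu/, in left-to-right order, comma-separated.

[l], [ɫ], [l]

Occurrence 1 (position 1): no conditioning environment matches → elsewhere allophone [l].
Occurrence 2 (position 3): immediately before a stressed vowel → [ɫ].
Occurrence 3 (position 8): no conditioning environment matches → elsewhere allophone [l].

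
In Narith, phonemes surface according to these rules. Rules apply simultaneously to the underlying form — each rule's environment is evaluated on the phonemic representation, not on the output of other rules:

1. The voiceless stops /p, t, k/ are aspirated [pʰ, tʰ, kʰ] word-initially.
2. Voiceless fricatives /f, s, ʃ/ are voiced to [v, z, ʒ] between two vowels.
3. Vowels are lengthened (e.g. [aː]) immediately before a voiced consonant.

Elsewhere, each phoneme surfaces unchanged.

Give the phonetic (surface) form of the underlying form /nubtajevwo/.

[nuːbtaːjeːvwo]

/u/ (between /n/ and /b/): before a voiced consonant, so rule 3 applies → [uː].
/t/ (between /b/ and /a/): rule 1 targets it, but not word-initially → unchanged [t].
/a/ — between /t/ and /j/, before a voiced consonant — surfaces as [aː] (rule 3).
/e/ — between /j/ and /v/, before a voiced consonant — surfaces as [eː] (rule 3).
/o/ (word-final) fails the environment for rule 3, so it stays [o].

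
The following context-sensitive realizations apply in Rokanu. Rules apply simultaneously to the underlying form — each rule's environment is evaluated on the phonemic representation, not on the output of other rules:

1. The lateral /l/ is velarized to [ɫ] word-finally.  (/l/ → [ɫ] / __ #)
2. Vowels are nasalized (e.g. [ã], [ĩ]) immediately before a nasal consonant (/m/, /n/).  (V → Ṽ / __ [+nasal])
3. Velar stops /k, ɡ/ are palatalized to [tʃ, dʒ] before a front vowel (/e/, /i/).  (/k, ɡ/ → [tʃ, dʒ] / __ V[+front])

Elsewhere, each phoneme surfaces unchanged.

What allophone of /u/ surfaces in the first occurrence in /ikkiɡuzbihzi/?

/u/ (between /ɡ/ and /z/): rule 2 targets it, but not before a nasal consonant → unchanged [u].

[u]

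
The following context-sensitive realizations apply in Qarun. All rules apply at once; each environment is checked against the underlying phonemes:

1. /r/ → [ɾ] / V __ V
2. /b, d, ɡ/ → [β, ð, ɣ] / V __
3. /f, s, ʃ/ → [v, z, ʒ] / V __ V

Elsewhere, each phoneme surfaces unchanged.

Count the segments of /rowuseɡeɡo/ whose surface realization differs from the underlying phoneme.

Segments that undergo a rule: /s/ → [z] (rule 3); /ɡ/ → [ɣ] (rule 2); /ɡ/ → [ɣ] (rule 2).
All other segments surface unchanged.

3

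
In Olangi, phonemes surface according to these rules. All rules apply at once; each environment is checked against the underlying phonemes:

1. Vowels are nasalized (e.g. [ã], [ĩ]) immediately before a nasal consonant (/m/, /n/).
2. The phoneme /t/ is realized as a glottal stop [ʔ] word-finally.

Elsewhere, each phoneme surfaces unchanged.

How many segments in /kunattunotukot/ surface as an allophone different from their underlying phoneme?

Segments that undergo a rule: /u/ → [ũ] (rule 1); /u/ → [ũ] (rule 1); /t/ → [ʔ] (rule 2).
All other segments surface unchanged.

3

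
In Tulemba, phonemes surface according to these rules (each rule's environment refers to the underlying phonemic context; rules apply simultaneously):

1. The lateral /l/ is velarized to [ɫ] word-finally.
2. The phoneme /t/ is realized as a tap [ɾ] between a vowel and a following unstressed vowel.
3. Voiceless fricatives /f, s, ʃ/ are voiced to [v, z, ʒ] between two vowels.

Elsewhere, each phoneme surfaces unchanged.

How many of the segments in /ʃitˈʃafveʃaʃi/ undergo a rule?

Segments that undergo a rule: /ʃ/ → [ʒ] (rule 3); /ʃ/ → [ʒ] (rule 3).
All other segments surface unchanged.

2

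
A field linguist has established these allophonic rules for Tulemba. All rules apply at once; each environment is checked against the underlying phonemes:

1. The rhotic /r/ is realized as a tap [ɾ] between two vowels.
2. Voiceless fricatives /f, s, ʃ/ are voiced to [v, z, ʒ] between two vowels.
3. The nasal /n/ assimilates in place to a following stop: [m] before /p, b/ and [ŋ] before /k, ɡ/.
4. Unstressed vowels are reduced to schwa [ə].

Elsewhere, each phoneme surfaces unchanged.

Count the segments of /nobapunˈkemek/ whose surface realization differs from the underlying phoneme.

5

Segments that undergo a rule: /o/ → [ə] (rule 4); /a/ → [ə] (rule 4); /u/ → [ə] (rule 4); /n/ → [ŋ] (rule 3); /e/ → [ə] (rule 4).
All other segments surface unchanged.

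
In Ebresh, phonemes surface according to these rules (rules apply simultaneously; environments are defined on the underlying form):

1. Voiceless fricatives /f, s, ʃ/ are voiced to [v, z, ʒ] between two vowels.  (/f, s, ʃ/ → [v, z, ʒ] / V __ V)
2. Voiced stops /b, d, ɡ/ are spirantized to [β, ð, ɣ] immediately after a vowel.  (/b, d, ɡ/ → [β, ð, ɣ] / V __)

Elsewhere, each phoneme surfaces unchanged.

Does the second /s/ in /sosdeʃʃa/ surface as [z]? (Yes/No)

No

/s/ (between /o/ and /d/) fails the environment for rule 1, so it stays [s].
The actual realization is [s], not [z].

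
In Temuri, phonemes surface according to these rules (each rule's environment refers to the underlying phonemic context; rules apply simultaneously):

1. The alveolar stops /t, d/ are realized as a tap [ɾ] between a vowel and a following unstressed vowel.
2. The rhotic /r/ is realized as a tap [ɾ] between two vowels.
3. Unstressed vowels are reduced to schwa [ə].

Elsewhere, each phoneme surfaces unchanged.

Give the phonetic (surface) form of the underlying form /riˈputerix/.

/r/ (word-initial) fails the environment for rule 2, so it stays [r].
/i/ — between /r/ and /p/, in an unstressed syllable — surfaces as [ə] (rule 3).
/p/ (between /i/ and /u/): no rule targets it → [p].
/u/ (between /p/ and /t/) is in the target of rule 3 but the environment (in an unstressed syllable) is not met → [u].
/t/ meets the environment for rule 1 (between a vowel and a following unstressed vowel) → [ɾ].
/e/ meets the environment for rule 3 (in an unstressed syllable) → [ə].
Rule 2 applies to /r/ (between /e/ and /i/: between two vowels) → [ɾ].
/i/ (between /r/ and /x/): in an unstressed syllable, so rule 3 applies → [ə].
/x/ (word-final) is unaffected → [x].

[rəˈpuɾəɾəx]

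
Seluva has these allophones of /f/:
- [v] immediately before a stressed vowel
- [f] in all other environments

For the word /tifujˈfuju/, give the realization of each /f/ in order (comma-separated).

[f], [v]

Occurrence 1 (position 3): no conditioning environment matches → elsewhere allophone [f].
Occurrence 2 (position 6): immediately before a stressed vowel → [v].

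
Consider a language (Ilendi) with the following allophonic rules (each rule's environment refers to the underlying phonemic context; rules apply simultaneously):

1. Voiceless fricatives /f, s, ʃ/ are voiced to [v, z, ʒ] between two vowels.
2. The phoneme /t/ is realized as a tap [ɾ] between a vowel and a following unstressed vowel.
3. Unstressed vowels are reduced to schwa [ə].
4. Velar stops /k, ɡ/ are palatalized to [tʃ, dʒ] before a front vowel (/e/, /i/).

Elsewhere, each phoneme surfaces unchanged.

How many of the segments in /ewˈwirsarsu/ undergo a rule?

3

Segments that undergo a rule: /e/ → [ə] (rule 3); /a/ → [ə] (rule 3); /u/ → [ə] (rule 3).
All other segments surface unchanged.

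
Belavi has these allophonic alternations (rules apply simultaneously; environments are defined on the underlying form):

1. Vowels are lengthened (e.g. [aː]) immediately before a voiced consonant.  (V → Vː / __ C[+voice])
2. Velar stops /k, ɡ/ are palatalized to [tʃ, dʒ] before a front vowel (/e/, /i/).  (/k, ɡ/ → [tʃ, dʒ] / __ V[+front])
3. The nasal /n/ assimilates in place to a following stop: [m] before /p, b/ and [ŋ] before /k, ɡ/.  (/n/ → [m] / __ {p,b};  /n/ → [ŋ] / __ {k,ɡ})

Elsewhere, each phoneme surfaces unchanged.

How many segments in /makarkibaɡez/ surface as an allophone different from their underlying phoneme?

Segments that undergo a rule: /a/ → [aː] (rule 1); /k/ → [tʃ] (rule 2); /i/ → [iː] (rule 1); /a/ → [aː] (rule 1); /ɡ/ → [dʒ] (rule 2); /e/ → [eː] (rule 1).
All other segments surface unchanged.

6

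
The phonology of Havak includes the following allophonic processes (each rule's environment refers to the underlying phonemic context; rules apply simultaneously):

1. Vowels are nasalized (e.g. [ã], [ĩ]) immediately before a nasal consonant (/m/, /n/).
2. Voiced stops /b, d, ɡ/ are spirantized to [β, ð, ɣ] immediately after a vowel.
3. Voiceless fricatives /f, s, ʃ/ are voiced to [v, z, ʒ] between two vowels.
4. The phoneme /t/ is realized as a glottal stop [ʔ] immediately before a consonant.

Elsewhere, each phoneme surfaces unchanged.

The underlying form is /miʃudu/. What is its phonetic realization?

/m/ (word-initial) is unaffected → [m].
/i/ (between /m/ and /ʃ/) fails the environment for rule 1, so it stays [i].
/ʃ/ (between /i/ and /u/): between two vowels, so rule 3 applies → [ʒ].
/u/ (between /ʃ/ and /d/) is in the target of rule 1 but the environment (before a nasal consonant) is not met → [u].
/d/ (between /u/ and /u/): immediately after a vowel, so rule 2 applies → [ð].
/u/ (word-final) fails the environment for rule 1, so it stays [u].

[miʒuðu]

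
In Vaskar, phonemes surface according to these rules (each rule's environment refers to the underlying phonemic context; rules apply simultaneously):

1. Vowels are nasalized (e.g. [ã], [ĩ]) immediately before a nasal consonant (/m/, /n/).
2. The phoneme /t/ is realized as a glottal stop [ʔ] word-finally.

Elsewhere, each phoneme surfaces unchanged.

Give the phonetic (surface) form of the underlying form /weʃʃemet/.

[weʃʃẽmeʔ]

/w/ (word-initial) is unaffected → [w].
/e/ (between /w/ and /ʃ/) is in the target of rule 1 but the environment (before a nasal consonant) is not met → [e].
/ʃ/ (between /e/ and /ʃ/) is unaffected → [ʃ].
/ʃ/ (between /ʃ/ and /e/) is unaffected → [ʃ].
Rule 1 applies to /e/ (between /ʃ/ and /m/: before a nasal consonant) → [ẽ].
/m/ (between /e/ and /e/): no rule targets it → [m].
/e/ — between /m/ and /t/; rule 1 does not apply here → [e].
/t/ meets the environment for rule 2 (word-finally) → [ʔ].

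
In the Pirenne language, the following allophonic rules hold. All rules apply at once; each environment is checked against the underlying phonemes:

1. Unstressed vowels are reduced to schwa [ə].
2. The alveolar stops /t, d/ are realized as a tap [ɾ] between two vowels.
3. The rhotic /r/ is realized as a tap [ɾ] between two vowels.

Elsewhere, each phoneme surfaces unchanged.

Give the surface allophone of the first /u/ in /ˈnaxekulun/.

Rule 1 applies to /u/ (between /k/ and /l/: in an unstressed syllable) → [ə].

[ə]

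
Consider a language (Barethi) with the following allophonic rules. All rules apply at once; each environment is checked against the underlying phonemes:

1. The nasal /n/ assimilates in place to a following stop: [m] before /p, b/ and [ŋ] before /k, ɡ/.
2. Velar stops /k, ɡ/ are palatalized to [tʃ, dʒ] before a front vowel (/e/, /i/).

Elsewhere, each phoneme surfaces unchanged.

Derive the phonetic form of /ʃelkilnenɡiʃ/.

/k/ — between /l/ and /i/, before a front vowel — surfaces as [tʃ] (rule 2).
/n/ (between /l/ and /e/): rule 1 targets it, but not before a labial or velar stop → unchanged [n].
/n/ (between /e/ and /ɡ/) occurs before a labial or velar stop → [ŋ] by rule 1.
Rule 2 applies to /ɡ/ (between /n/ and /i/: before a front vowel) → [dʒ].

[ʃeltʃilneŋdʒiʃ]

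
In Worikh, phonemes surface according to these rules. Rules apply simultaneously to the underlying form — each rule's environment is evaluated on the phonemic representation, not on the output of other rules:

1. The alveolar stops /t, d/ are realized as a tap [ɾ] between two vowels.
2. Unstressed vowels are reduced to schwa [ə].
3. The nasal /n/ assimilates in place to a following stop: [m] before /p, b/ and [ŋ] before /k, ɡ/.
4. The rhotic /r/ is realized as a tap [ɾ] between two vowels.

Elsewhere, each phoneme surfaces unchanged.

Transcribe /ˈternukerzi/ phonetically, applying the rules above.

[ˈternəkərzə]

/t/ (word-initial) fails the environment for rule 1, so it stays [t].
/e/ (between /t/ and /r/): rule 2 targets it, but not in an unstressed syllable → unchanged [e].
/r/ — between /e/ and /n/; rule 4 does not apply here → [r].
/n/ — between /r/ and /u/; rule 3 does not apply here → [n].
/u/ (between /n/ and /k/): in an unstressed syllable, so rule 2 applies → [ə].
Rule 2 applies to /e/ (between /k/ and /r/: in an unstressed syllable) → [ə].
/r/ (between /e/ and /z/) is in the target of rule 4 but the environment (between two vowels) is not met → [r].
/i/ (word-final) occurs in an unstressed syllable → [ə] by rule 2.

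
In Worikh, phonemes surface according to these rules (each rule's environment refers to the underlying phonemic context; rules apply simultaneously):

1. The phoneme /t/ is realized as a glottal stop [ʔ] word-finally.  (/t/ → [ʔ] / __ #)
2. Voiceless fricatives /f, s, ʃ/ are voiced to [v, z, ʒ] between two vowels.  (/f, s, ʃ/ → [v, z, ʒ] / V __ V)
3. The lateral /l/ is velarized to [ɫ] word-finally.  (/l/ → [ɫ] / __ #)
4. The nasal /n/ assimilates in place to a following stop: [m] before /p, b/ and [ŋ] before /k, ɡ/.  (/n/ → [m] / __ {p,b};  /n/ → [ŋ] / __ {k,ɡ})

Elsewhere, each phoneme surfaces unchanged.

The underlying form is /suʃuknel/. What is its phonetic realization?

/s/ (word-initial) is in the target of rule 2 but the environment (between two vowels) is not met → [s].
/ʃ/ meets the environment for rule 2 (between two vowels) → [ʒ].
/n/ (between /k/ and /e/): rule 4 targets it, but not before a labial or velar stop → unchanged [n].
/l/ (word-final): word-finally, so rule 3 applies → [ɫ].

[suʒukneɫ]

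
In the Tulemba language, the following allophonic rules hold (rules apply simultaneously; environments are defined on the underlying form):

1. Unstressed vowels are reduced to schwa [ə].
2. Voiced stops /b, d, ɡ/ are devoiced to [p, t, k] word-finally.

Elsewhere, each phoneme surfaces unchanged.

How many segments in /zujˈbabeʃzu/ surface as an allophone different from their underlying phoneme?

Segments that undergo a rule: /u/ → [ə] (rule 1); /e/ → [ə] (rule 1); /u/ → [ə] (rule 1).
All other segments surface unchanged.

3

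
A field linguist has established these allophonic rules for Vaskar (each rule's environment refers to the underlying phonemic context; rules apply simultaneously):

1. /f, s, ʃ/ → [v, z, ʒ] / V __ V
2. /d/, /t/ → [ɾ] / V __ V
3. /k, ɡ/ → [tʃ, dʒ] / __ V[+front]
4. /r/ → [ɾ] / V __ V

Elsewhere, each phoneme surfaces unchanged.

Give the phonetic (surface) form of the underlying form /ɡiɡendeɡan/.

/ɡ/ — word-initial, before a front vowel — surfaces as [dʒ] (rule 3).
/i/ stays [i].
/ɡ/ — between /i/ and /e/, before a front vowel — surfaces as [dʒ] (rule 3).
/e/ (between /ɡ/ and /n/): no rule targets it → [e].
/n/ (between /e/ and /d/): no rule targets it → [n].
/d/ (between /n/ and /e/) is in the target of rule 2 but the environment (between two vowels) is not met → [d].
/e/ — not in any rule's target class → [e].
/ɡ/ (between /e/ and /a/): rule 3 targets it, but not before a front vowel → unchanged [ɡ].
/a/ stays [a].
/n/ (word-final) is unaffected → [n].

[dʒidʒendeɡan]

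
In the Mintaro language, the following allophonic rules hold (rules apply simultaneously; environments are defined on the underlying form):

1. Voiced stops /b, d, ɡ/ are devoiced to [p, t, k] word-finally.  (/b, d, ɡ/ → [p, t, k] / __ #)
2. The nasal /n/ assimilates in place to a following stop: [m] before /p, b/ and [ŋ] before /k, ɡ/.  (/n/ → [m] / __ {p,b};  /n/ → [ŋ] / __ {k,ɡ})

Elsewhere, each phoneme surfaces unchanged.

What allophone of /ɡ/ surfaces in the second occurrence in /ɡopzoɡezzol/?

/ɡ/ — between /o/ and /e/; rule 1 does not apply here → [ɡ].

[ɡ]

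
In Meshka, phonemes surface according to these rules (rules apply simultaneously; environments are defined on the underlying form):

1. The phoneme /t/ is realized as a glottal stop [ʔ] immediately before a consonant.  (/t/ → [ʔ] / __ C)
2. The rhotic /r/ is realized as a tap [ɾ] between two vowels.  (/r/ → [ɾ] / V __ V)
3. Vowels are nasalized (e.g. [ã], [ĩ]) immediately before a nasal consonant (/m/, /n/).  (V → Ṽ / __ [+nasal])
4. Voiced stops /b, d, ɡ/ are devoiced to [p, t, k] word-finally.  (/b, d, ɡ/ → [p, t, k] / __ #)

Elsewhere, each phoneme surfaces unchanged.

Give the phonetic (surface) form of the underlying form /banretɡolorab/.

/b/ (word-initial) fails the environment for rule 4, so it stays [b].
/a/ meets the environment for rule 3 (before a nasal consonant) → [ã].
/n/ (between /a/ and /r/) is unaffected → [n].
/r/ (between /n/ and /e/) is in the target of rule 2 but the environment (between two vowels) is not met → [r].
/e/ — between /r/ and /t/; rule 3 does not apply here → [e].
/t/ (between /e/ and /ɡ/): immediately before a consonant, so rule 1 applies → [ʔ].
/ɡ/ (between /t/ and /o/) fails the environment for rule 4, so it stays [ɡ].
/o/ (between /ɡ/ and /l/): rule 3 targets it, but not before a nasal consonant → unchanged [o].
/l/ (between /o/ and /o/): no rule targets it → [l].
/o/ (between /l/ and /r/): rule 3 targets it, but not before a nasal consonant → unchanged [o].
/r/ (between /o/ and /a/): between two vowels, so rule 2 applies → [ɾ].
/a/ (between /r/ and /b/) is in the target of rule 3 but the environment (before a nasal consonant) is not met → [a].
/b/ (word-final): word-finally, so rule 4 applies → [p].

[bãnreʔɡoloɾap]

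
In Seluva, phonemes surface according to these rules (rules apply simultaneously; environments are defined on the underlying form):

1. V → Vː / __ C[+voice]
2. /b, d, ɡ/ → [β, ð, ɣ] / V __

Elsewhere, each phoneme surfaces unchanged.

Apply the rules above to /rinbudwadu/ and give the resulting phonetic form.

/i/ (between /r/ and /n/) occurs before a voiced consonant → [iː] by rule 1.
/b/ (between /n/ and /u/) fails the environment for rule 2, so it stays [b].
/u/ — between /b/ and /d/, before a voiced consonant — surfaces as [uː] (rule 1).
/d/ (between /u/ and /w/): immediately after a vowel, so rule 2 applies → [ð].
/a/ — between /w/ and /d/, before a voiced consonant — surfaces as [aː] (rule 1).
Rule 2 applies to /d/ (between /a/ and /u/: immediately after a vowel) → [ð].
/u/ (word-final) fails the environment for rule 1, so it stays [u].

[riːnbuːðwaːðu]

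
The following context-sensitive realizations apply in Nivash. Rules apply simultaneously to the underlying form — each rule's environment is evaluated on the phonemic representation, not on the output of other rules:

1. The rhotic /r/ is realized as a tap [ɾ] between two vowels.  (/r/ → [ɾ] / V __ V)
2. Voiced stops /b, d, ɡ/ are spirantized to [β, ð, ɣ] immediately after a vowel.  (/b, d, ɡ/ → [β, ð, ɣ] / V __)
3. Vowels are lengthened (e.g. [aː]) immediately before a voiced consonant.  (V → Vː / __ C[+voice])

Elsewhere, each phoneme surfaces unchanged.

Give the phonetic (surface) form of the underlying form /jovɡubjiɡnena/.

[joːvɡuːβjiːɣneːna]

/j/ (word-initial): no rule targets it → [j].
/o/ (between /j/ and /v/) occurs before a voiced consonant → [oː] by rule 3.
/v/ (between /o/ and /ɡ/) is unaffected → [v].
/ɡ/ — between /v/ and /u/; rule 2 does not apply here → [ɡ].
/u/ — between /ɡ/ and /b/, before a voiced consonant — surfaces as [uː] (rule 3).
/b/ — between /u/ and /j/, immediately after a vowel — surfaces as [β] (rule 2).
/j/ — not in any rule's target class → [j].
/i/ meets the environment for rule 3 (before a voiced consonant) → [iː].
/ɡ/ — between /i/ and /n/, immediately after a vowel — surfaces as [ɣ] (rule 2).
/n/ (between /ɡ/ and /e/): no rule targets it → [n].
/e/ — between /n/ and /n/, before a voiced consonant — surfaces as [eː] (rule 3).
/n/ (between /e/ and /a/) is unaffected → [n].
/a/ (word-final) is in the target of rule 3 but the environment (before a voiced consonant) is not met → [a].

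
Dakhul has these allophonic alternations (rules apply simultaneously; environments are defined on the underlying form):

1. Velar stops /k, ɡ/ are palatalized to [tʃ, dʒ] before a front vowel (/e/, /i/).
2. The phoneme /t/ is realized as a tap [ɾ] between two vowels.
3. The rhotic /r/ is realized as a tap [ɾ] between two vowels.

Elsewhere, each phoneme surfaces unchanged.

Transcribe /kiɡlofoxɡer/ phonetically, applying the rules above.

/k/ — word-initial, before a front vowel — surfaces as [tʃ] (rule 1).
/i/ stays [i].
/ɡ/ (between /i/ and /l/): rule 1 targets it, but not before a front vowel → unchanged [ɡ].
/l/ (between /ɡ/ and /o/): no rule targets it → [l].
/o/ (between /l/ and /f/): no rule targets it → [o].
/f/ (between /o/ and /o/) is unaffected → [f].
/o/ (between /f/ and /x/): no rule targets it → [o].
/x/ — not in any rule's target class → [x].
/ɡ/ meets the environment for rule 1 (before a front vowel) → [dʒ].
/e/ (between /ɡ/ and /r/): no rule targets it → [e].
/r/ (word-final): rule 3 targets it, but not between two vowels → unchanged [r].

[tʃiɡlofoxdʒer]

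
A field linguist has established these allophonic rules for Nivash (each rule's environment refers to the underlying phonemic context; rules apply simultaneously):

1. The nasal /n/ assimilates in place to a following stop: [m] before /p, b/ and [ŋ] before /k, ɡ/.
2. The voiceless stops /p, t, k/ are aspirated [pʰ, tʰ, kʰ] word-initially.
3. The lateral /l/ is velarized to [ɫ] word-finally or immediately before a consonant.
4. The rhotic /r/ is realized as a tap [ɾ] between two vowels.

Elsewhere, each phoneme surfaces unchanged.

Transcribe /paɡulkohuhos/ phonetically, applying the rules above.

[pʰaɡuɫkohuhos]

Rule 2 applies to /p/ (word-initial: word-initially) → [pʰ].
/a/ — not in any rule's target class → [a].
/ɡ/ (between /a/ and /u/) is unaffected → [ɡ].
/u/ stays [u].
Rule 3 applies to /l/ (between /u/ and /k/: word-finally or immediately before a consonant) → [ɫ].
/k/ (between /l/ and /o/) fails the environment for rule 2, so it stays [k].
/o/ — not in any rule's target class → [o].
/h/ (between /o/ and /u/): no rule targets it → [h].
/u/ — not in any rule's target class → [u].
/h/ (between /u/ and /o/) is unaffected → [h].
/o/ — not in any rule's target class → [o].
/s/ (word-final): no rule targets it → [s].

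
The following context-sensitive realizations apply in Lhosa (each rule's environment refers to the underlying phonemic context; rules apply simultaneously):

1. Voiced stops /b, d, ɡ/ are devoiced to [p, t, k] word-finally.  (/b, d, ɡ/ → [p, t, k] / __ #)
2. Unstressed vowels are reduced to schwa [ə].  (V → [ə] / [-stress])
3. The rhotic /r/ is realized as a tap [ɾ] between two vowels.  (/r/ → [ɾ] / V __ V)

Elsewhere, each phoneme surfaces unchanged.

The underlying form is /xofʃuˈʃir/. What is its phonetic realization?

[xəfʃəˈʃir]

/x/ stays [x].
/o/ (between /x/ and /f/): in an unstressed syllable, so rule 2 applies → [ə].
/f/ stays [f].
/ʃ/ (between /f/ and /u/) is unaffected → [ʃ].
/u/ meets the environment for rule 2 (in an unstressed syllable) → [ə].
/ʃ/ — not in any rule's target class → [ʃ].
/i/ (between /ʃ/ and /r/): rule 2 targets it, but not in an unstressed syllable → unchanged [i].
/r/ (word-final) is in the target of rule 3 but the environment (between two vowels) is not met → [r].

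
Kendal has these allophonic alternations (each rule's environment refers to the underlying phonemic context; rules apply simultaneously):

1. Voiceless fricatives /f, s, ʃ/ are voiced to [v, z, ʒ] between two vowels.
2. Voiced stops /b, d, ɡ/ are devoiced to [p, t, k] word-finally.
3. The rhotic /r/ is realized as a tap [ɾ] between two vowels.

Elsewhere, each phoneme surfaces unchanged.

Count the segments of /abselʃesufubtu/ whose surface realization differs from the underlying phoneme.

2

Segments that undergo a rule: /s/ → [z] (rule 1); /f/ → [v] (rule 1).
All other segments surface unchanged.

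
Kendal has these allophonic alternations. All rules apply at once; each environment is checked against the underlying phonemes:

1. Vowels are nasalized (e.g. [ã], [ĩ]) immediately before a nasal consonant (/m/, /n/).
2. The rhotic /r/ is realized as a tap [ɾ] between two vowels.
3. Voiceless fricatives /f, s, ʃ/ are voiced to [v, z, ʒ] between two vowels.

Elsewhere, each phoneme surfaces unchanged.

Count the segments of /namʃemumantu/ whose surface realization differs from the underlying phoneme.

Segments that undergo a rule: /a/ → [ã] (rule 1); /e/ → [ẽ] (rule 1); /u/ → [ũ] (rule 1); /a/ → [ã] (rule 1).
All other segments surface unchanged.

4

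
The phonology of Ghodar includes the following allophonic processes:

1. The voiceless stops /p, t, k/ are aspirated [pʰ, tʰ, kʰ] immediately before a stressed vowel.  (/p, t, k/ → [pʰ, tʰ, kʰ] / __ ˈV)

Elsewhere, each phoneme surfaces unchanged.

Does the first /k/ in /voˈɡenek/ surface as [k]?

/k/ (word-final) fails the environment for rule 1, so it stays [k].
The actual realization is [k], which matches [k].

Yes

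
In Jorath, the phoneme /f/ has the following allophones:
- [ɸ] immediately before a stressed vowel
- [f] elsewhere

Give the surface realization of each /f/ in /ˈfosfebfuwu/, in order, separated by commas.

[ɸ], [f], [f]

Occurrence 1 (position 1): immediately before a stressed vowel → [ɸ].
Occurrence 2 (position 4): no conditioning environment matches → elsewhere allophone [f].
Occurrence 3 (position 7): no conditioning environment matches → elsewhere allophone [f].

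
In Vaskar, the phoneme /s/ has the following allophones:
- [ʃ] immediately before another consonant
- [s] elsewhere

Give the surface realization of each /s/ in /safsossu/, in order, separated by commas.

Occurrence 1 (position 1): no conditioning environment matches → elsewhere allophone [s].
Occurrence 2 (position 4): no conditioning environment matches → elsewhere allophone [s].
Occurrence 3 (position 6): immediately before another consonant → [ʃ].
Occurrence 4 (position 7): no conditioning environment matches → elsewhere allophone [s].

[s], [s], [ʃ], [s]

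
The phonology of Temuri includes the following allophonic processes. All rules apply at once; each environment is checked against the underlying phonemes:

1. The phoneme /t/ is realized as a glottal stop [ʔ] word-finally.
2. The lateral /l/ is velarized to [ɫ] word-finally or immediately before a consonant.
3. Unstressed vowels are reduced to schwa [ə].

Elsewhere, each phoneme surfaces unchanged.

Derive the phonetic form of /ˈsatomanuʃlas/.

[ˈsatəmənəʃləs]

/s/ stays [s].
/a/ (between /s/ and /t/): rule 3 targets it, but not in an unstressed syllable → unchanged [a].
/t/ (between /a/ and /o/) fails the environment for rule 1, so it stays [t].
/o/ meets the environment for rule 3 (in an unstressed syllable) → [ə].
/m/ (between /o/ and /a/): no rule targets it → [m].
/a/ — between /m/ and /n/, in an unstressed syllable — surfaces as [ə] (rule 3).
/n/ stays [n].
Rule 3 applies to /u/ (between /n/ and /ʃ/: in an unstressed syllable) → [ə].
/ʃ/ — not in any rule's target class → [ʃ].
/l/ — between /ʃ/ and /a/; rule 2 does not apply here → [l].
/a/ meets the environment for rule 3 (in an unstressed syllable) → [ə].
/s/ stays [s].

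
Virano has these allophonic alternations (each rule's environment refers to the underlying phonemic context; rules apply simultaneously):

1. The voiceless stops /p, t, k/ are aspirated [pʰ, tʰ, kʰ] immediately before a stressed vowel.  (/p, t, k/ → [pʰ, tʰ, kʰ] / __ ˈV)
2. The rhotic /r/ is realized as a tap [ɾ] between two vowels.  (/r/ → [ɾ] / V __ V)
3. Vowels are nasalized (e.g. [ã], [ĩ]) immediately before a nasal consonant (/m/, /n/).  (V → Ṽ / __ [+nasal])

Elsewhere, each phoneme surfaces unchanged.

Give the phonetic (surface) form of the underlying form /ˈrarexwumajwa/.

[ˈraɾexwũmajwa]

/r/ (word-initial) fails the environment for rule 2, so it stays [r].
/a/ (between /r/ and /r/) fails the environment for rule 3, so it stays [a].
/r/ meets the environment for rule 2 (between two vowels) → [ɾ].
/e/ — between /r/ and /x/; rule 3 does not apply here → [e].
/x/ — not in any rule's target class → [x].
/w/ — not in any rule's target class → [w].
/u/ (between /w/ and /m/): before a nasal consonant, so rule 3 applies → [ũ].
/m/ — not in any rule's target class → [m].
/a/ (between /m/ and /j/): rule 3 targets it, but not before a nasal consonant → unchanged [a].
/j/ stays [j].
/w/ (between /j/ and /a/) is unaffected → [w].
/a/ (word-final) is in the target of rule 3 but the environment (before a nasal consonant) is not met → [a].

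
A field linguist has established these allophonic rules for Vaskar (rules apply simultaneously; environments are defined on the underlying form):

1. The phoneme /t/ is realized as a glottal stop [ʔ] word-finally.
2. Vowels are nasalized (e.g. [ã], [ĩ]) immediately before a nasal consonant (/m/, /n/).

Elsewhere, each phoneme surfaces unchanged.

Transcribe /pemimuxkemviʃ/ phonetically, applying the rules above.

[pẽmĩmuxkẽmviʃ]

/p/ (word-initial) is unaffected → [p].
/e/ — between /p/ and /m/, before a nasal consonant — surfaces as [ẽ] (rule 2).
/m/ (between /e/ and /i/): no rule targets it → [m].
Rule 2 applies to /i/ (between /m/ and /m/: before a nasal consonant) → [ĩ].
/m/ stays [m].
/u/ (between /m/ and /x/) is in the target of rule 2 but the environment (before a nasal consonant) is not met → [u].
/x/ — not in any rule's target class → [x].
/k/ (between /x/ and /e/): no rule targets it → [k].
/e/ (between /k/ and /m/) occurs before a nasal consonant → [ẽ] by rule 2.
/m/ (between /e/ and /v/) is unaffected → [m].
/v/ (between /m/ and /i/): no rule targets it → [v].
/i/ (between /v/ and /ʃ/) is in the target of rule 2 but the environment (before a nasal consonant) is not met → [i].
/ʃ/ — not in any rule's target class → [ʃ].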